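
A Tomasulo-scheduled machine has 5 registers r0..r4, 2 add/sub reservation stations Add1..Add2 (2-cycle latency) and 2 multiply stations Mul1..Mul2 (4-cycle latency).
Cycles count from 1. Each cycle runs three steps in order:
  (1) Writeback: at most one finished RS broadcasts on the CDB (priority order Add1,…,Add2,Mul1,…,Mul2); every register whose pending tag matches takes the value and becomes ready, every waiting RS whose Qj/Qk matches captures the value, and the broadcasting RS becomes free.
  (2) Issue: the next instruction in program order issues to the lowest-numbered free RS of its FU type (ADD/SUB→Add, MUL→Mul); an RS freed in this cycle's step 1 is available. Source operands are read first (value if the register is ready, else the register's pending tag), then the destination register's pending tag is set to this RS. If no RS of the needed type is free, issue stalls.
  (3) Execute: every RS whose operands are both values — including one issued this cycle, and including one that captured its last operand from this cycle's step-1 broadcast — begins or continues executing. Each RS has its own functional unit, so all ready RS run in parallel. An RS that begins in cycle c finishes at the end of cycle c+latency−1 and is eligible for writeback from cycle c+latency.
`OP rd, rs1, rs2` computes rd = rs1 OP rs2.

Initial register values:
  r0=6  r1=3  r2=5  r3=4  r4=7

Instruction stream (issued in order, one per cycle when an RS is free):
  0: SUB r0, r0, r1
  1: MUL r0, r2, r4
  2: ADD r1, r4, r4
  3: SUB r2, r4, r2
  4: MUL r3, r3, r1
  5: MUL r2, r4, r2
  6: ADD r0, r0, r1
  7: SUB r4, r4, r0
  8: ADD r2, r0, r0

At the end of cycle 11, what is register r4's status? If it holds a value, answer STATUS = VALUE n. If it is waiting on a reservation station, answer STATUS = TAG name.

STATUS = TAG Add2

  c1: issue SUB r0<-Add1  regs: r0:Add1,r1:3,r2:5,r3:4,r4:7
  c2: issue MUL r0<-Mul1  regs: r0:Mul1,r1:3,r2:5,r3:4,r4:7
  c3: CDB Add1=3; issue ADD r1<-Add1  regs: r0:Mul1,r1:Add1,r2:5,r3:4,r4:7
  c4: issue SUB r2<-Add2  regs: r0:Mul1,r1:Add1,r2:Add2,r3:4,r4:7
  c5: CDB Add1=14; issue MUL r3<-Mul2  regs: r0:Mul1,r1:14,r2:Add2,r3:Mul2,r4:7
  c6: CDB Add2=2; stall  regs: r0:Mul1,r1:14,r2:2,r3:Mul2,r4:7
  c7: CDB Mul1=35; issue MUL r2<-Mul1  regs: r0:35,r1:14,r2:Mul1,r3:Mul2,r4:7
  c8: issue ADD r0<-Add1  regs: r0:Add1,r1:14,r2:Mul1,r3:Mul2,r4:7
  c9: CDB Mul2=56; issue SUB r4<-Add2  regs: r0:Add1,r1:14,r2:Mul1,r3:56,r4:Add2
  c10: CDB Add1=49; issue ADD r2<-Add1  regs: r0:49,r1:14,r2:Add1,r3:56,r4:Add2
  c11: CDB Mul1=14  regs: r0:49,r1:14,r2:Add1,r3:56,r4:Add2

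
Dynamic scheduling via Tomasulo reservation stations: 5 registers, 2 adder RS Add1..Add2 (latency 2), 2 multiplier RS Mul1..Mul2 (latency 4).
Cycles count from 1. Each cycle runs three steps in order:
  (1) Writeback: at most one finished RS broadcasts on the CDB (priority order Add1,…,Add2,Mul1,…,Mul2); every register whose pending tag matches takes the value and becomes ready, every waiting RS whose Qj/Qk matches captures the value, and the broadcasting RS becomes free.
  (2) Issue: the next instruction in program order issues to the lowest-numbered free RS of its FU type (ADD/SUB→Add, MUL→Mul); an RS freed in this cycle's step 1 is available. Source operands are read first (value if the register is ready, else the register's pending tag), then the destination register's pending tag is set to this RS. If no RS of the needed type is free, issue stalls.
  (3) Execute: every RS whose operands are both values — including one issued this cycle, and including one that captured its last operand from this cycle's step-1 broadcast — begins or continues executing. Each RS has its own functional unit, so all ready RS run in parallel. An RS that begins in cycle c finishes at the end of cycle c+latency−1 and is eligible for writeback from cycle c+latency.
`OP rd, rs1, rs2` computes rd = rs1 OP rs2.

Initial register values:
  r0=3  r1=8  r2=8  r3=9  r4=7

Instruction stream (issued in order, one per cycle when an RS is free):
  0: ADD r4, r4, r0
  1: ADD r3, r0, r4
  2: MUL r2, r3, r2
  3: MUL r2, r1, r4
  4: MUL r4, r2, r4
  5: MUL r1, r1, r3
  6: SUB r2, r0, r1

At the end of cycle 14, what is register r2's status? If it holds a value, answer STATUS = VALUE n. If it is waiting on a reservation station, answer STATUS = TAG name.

c1: issue ADD r4<-Add1 | r0:3,r1:8,r2:8,r3:9,r4:Add1
c2: issue ADD r3<-Add2 | r0:3,r1:8,r2:8,r3:Add2,r4:Add1
c3: CDB Add1=10; issue MUL r2<-Mul1 | r0:3,r1:8,r2:Mul1,r3:Add2,r4:10
c4: issue MUL r2<-Mul2 | r0:3,r1:8,r2:Mul2,r3:Add2,r4:10
c5: CDB Add2=13; stall | r0:3,r1:8,r2:Mul2,r3:13,r4:10
c6: stall | r0:3,r1:8,r2:Mul2,r3:13,r4:10
c7: stall | r0:3,r1:8,r2:Mul2,r3:13,r4:10
c8: CDB Mul2=80; issue MUL r4<-Mul2 | r0:3,r1:8,r2:80,r3:13,r4:Mul2
c9: CDB Mul1=104; issue MUL r1<-Mul1 | r0:3,r1:Mul1,r2:80,r3:13,r4:Mul2
c10: issue SUB r2<-Add1 | r0:3,r1:Mul1,r2:Add1,r3:13,r4:Mul2
c11: - | r0:3,r1:Mul1,r2:Add1,r3:13,r4:Mul2
c12: CDB Mul2=800 | r0:3,r1:Mul1,r2:Add1,r3:13,r4:800
c13: CDB Mul1=104 | r0:3,r1:104,r2:Add1,r3:13,r4:800
c14: - | r0:3,r1:104,r2:Add1,r3:13,r4:800

STATUS = TAG Add1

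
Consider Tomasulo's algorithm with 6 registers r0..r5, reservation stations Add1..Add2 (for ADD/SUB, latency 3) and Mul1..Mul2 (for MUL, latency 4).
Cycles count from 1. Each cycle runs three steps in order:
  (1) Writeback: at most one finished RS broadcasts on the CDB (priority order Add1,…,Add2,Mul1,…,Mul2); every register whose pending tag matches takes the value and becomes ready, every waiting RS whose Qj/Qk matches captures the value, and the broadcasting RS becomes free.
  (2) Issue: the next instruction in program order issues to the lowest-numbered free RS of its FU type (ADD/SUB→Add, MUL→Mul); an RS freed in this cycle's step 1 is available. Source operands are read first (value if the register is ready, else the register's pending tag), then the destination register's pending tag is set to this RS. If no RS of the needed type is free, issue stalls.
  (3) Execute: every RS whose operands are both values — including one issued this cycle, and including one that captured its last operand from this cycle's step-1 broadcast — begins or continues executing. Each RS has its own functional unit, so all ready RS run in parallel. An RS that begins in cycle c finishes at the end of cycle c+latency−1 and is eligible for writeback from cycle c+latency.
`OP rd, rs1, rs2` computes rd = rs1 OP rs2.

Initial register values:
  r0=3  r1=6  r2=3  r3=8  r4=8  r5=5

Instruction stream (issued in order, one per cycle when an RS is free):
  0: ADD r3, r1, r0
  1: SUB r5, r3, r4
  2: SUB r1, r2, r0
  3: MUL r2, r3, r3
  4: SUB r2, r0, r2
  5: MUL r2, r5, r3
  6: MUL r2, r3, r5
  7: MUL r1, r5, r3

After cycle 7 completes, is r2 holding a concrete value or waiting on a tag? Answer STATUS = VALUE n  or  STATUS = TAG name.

STATUS = TAG Add1

c1: issue ADD r3<-Add1 | r0:3,r1:6,r2:3,r3:Add1,r4:8,r5:5
c2: issue SUB r5<-Add2 | r0:3,r1:6,r2:3,r3:Add1,r4:8,r5:Add2
c3: stall | r0:3,r1:6,r2:3,r3:Add1,r4:8,r5:Add2
c4: CDB Add1=9; issue SUB r1<-Add1 | r0:3,r1:Add1,r2:3,r3:9,r4:8,r5:Add2
c5: issue MUL r2<-Mul1 | r0:3,r1:Add1,r2:Mul1,r3:9,r4:8,r5:Add2
c6: stall | r0:3,r1:Add1,r2:Mul1,r3:9,r4:8,r5:Add2
c7: CDB Add1=0; issue SUB r2<-Add1 | r0:3,r1:0,r2:Add1,r3:9,r4:8,r5:Add2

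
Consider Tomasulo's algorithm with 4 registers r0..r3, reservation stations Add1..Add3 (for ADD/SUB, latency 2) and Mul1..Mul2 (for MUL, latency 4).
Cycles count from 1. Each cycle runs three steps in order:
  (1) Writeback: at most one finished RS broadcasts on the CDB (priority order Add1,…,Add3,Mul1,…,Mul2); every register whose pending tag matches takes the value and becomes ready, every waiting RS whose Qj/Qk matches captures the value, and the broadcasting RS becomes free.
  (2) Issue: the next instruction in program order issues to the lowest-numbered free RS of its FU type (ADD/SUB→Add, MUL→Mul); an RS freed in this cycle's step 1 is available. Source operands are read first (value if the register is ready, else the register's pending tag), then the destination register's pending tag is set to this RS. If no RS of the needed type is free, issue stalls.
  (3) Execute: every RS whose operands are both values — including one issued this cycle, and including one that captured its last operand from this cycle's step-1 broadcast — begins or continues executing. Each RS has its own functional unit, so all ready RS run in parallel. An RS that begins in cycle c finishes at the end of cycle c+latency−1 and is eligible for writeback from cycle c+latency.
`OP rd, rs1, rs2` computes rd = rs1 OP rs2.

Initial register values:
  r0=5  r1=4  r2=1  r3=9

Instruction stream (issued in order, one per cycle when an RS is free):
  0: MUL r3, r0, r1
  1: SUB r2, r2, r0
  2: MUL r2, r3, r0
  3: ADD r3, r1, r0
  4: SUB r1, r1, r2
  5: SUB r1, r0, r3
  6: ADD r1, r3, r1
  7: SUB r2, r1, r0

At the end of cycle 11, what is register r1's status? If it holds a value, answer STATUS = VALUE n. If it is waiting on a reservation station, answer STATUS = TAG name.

STATUS = VALUE 5

cycle 1: issue MUL r3<-Mul1 // r0:5,r1:4,r2:1,r3:Mul1
cycle 2: issue SUB r2<-Add1 // r0:5,r1:4,r2:Add1,r3:Mul1
cycle 3: issue MUL r2<-Mul2 // r0:5,r1:4,r2:Mul2,r3:Mul1
cycle 4: CDB Add1=-4; issue ADD r3<-Add1 // r0:5,r1:4,r2:Mul2,r3:Add1
cycle 5: CDB Mul1=20; issue SUB r1<-Add2 // r0:5,r1:Add2,r2:Mul2,r3:Add1
cycle 6: CDB Add1=9; issue SUB r1<-Add1 // r0:5,r1:Add1,r2:Mul2,r3:9
cycle 7: issue ADD r1<-Add3 // r0:5,r1:Add3,r2:Mul2,r3:9
cycle 8: CDB Add1=-4; issue SUB r2<-Add1 // r0:5,r1:Add3,r2:Add1,r3:9
cycle 9: CDB Mul2=100 // r0:5,r1:Add3,r2:Add1,r3:9
cycle 10: CDB Add3=5 // r0:5,r1:5,r2:Add1,r3:9
cycle 11: CDB Add2=-96 // r0:5,r1:5,r2:Add1,r3:9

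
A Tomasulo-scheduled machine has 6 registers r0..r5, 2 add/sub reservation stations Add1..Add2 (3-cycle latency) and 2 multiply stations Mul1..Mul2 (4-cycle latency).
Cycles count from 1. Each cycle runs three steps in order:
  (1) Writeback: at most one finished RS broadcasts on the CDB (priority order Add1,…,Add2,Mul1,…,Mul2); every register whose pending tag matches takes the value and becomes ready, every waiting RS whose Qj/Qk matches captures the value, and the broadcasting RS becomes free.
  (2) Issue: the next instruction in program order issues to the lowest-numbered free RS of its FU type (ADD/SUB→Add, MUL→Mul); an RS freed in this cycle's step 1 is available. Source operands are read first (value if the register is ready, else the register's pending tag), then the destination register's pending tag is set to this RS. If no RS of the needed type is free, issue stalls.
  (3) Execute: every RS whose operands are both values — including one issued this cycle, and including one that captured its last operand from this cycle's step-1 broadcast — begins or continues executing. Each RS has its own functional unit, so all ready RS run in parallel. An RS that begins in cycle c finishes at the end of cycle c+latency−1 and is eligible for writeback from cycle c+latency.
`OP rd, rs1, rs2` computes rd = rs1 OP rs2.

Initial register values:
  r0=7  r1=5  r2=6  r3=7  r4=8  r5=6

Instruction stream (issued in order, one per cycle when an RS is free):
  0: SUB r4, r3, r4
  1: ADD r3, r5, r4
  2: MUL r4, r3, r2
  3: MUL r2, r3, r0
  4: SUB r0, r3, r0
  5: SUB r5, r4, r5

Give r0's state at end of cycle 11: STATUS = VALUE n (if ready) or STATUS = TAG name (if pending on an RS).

cycle 1: issue SUB r4<-Add1 // r0:7,r1:5,r2:6,r3:7,r4:Add1,r5:6
cycle 2: issue ADD r3<-Add2 // r0:7,r1:5,r2:6,r3:Add2,r4:Add1,r5:6
cycle 3: issue MUL r4<-Mul1 // r0:7,r1:5,r2:6,r3:Add2,r4:Mul1,r5:6
cycle 4: CDB Add1=-1; issue MUL r2<-Mul2 // r0:7,r1:5,r2:Mul2,r3:Add2,r4:Mul1,r5:6
cycle 5: issue SUB r0<-Add1 // r0:Add1,r1:5,r2:Mul2,r3:Add2,r4:Mul1,r5:6
cycle 6: stall // r0:Add1,r1:5,r2:Mul2,r3:Add2,r4:Mul1,r5:6
cycle 7: CDB Add2=5; issue SUB r5<-Add2 // r0:Add1,r1:5,r2:Mul2,r3:5,r4:Mul1,r5:Add2
cycle 8: - // r0:Add1,r1:5,r2:Mul2,r3:5,r4:Mul1,r5:Add2
cycle 9: - // r0:Add1,r1:5,r2:Mul2,r3:5,r4:Mul1,r5:Add2
cycle 10: CDB Add1=-2 // r0:-2,r1:5,r2:Mul2,r3:5,r4:Mul1,r5:Add2
cycle 11: CDB Mul1=30 // r0:-2,r1:5,r2:Mul2,r3:5,r4:30,r5:Add2

STATUS = VALUE -2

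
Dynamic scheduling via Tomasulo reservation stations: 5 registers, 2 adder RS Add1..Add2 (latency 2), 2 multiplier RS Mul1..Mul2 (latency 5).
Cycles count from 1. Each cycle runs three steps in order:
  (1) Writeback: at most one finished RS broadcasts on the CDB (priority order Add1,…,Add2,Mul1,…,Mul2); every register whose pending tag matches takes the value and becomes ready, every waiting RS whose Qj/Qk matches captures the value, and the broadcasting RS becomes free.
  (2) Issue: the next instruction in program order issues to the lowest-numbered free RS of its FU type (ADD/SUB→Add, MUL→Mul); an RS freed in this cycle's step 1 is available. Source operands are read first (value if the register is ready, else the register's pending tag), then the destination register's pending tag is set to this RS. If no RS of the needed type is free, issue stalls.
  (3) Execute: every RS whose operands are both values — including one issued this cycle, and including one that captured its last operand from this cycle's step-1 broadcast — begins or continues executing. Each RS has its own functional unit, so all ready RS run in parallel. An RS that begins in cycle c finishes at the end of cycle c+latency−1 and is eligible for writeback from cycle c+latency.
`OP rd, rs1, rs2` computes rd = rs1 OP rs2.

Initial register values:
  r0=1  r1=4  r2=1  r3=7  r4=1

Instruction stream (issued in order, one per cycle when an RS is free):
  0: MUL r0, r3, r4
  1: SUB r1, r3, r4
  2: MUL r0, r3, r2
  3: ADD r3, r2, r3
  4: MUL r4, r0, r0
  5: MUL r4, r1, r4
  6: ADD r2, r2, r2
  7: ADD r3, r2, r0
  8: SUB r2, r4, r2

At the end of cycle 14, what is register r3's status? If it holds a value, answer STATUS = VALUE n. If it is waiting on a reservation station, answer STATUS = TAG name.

  c1: issue MUL r0<-Mul1  regs: r0:Mul1,r1:4,r2:1,r3:7,r4:1
  c2: issue SUB r1<-Add1  regs: r0:Mul1,r1:Add1,r2:1,r3:7,r4:1
  c3: issue MUL r0<-Mul2  regs: r0:Mul2,r1:Add1,r2:1,r3:7,r4:1
  c4: CDB Add1=6; issue ADD r3<-Add1  regs: r0:Mul2,r1:6,r2:1,r3:Add1,r4:1
  c5: stall  regs: r0:Mul2,r1:6,r2:1,r3:Add1,r4:1
  c6: CDB Add1=8; stall  regs: r0:Mul2,r1:6,r2:1,r3:8,r4:1
  c7: CDB Mul1=7; issue MUL r4<-Mul1  regs: r0:Mul2,r1:6,r2:1,r3:8,r4:Mul1
  c8: CDB Mul2=7; issue MUL r4<-Mul2  regs: r0:7,r1:6,r2:1,r3:8,r4:Mul2
  c9: issue ADD r2<-Add1  regs: r0:7,r1:6,r2:Add1,r3:8,r4:Mul2
  c10: issue ADD r3<-Add2  regs: r0:7,r1:6,r2:Add1,r3:Add2,r4:Mul2
  c11: CDB Add1=2; issue SUB r2<-Add1  regs: r0:7,r1:6,r2:Add1,r3:Add2,r4:Mul2
  c12: -  regs: r0:7,r1:6,r2:Add1,r3:Add2,r4:Mul2
  c13: CDB Add2=9  regs: r0:7,r1:6,r2:Add1,r3:9,r4:Mul2
  c14: CDB Mul1=49  regs: r0:7,r1:6,r2:Add1,r3:9,r4:Mul2

STATUS = VALUE 9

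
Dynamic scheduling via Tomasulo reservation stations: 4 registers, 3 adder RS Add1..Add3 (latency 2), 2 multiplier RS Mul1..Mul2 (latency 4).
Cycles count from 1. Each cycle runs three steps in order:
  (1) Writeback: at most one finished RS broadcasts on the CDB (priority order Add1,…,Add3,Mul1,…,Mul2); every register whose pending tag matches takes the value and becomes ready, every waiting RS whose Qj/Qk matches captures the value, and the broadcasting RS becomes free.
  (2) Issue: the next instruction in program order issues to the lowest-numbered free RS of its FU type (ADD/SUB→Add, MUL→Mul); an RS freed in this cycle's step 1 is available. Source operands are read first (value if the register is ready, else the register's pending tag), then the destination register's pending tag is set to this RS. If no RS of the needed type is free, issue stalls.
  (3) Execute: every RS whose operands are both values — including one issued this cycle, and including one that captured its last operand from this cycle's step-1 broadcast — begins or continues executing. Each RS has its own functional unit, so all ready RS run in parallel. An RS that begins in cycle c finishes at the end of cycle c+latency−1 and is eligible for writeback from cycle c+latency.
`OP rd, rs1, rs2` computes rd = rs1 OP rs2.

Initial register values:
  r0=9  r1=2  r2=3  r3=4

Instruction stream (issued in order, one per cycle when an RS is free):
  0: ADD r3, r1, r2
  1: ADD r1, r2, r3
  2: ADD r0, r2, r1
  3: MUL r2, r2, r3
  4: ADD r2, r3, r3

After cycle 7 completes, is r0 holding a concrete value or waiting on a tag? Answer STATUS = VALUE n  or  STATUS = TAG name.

STATUS = VALUE 11

c1: issue ADD r3<-Add1 | r0:9,r1:2,r2:3,r3:Add1
c2: issue ADD r1<-Add2 | r0:9,r1:Add2,r2:3,r3:Add1
c3: CDB Add1=5; issue ADD r0<-Add1 | r0:Add1,r1:Add2,r2:3,r3:5
c4: issue MUL r2<-Mul1 | r0:Add1,r1:Add2,r2:Mul1,r3:5
c5: CDB Add2=8; issue ADD r2<-Add2 | r0:Add1,r1:8,r2:Add2,r3:5
c6: - | r0:Add1,r1:8,r2:Add2,r3:5
c7: CDB Add1=11 | r0:11,r1:8,r2:Add2,r3:5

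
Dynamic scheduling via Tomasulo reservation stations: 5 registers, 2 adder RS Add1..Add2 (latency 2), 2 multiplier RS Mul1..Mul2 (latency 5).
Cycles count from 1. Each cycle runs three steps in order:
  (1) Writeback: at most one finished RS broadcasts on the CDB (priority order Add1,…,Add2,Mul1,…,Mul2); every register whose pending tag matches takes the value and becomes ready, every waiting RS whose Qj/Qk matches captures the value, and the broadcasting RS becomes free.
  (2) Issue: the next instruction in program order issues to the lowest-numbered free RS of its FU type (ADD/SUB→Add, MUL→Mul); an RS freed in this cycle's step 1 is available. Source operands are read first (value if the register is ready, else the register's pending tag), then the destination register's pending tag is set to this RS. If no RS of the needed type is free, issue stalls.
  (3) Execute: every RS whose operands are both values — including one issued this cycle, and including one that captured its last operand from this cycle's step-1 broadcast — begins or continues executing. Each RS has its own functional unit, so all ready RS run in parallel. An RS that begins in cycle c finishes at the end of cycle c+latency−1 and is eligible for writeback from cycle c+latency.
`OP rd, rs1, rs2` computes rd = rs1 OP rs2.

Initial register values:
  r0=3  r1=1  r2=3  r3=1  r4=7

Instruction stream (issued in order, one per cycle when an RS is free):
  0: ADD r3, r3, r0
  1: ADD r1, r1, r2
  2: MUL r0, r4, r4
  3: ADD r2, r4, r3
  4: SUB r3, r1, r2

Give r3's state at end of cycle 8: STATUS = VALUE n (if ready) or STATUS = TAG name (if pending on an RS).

STATUS = VALUE -7

cycle 1: issue ADD r3<-Add1 // r0:3,r1:1,r2:3,r3:Add1,r4:7
cycle 2: issue ADD r1<-Add2 // r0:3,r1:Add2,r2:3,r3:Add1,r4:7
cycle 3: CDB Add1=4; issue MUL r0<-Mul1 // r0:Mul1,r1:Add2,r2:3,r3:4,r4:7
cycle 4: CDB Add2=4; issue ADD r2<-Add1 // r0:Mul1,r1:4,r2:Add1,r3:4,r4:7
cycle 5: issue SUB r3<-Add2 // r0:Mul1,r1:4,r2:Add1,r3:Add2,r4:7
cycle 6: CDB Add1=11 // r0:Mul1,r1:4,r2:11,r3:Add2,r4:7
cycle 7: - // r0:Mul1,r1:4,r2:11,r3:Add2,r4:7
cycle 8: CDB Add2=-7 // r0:Mul1,r1:4,r2:11,r3:-7,r4:7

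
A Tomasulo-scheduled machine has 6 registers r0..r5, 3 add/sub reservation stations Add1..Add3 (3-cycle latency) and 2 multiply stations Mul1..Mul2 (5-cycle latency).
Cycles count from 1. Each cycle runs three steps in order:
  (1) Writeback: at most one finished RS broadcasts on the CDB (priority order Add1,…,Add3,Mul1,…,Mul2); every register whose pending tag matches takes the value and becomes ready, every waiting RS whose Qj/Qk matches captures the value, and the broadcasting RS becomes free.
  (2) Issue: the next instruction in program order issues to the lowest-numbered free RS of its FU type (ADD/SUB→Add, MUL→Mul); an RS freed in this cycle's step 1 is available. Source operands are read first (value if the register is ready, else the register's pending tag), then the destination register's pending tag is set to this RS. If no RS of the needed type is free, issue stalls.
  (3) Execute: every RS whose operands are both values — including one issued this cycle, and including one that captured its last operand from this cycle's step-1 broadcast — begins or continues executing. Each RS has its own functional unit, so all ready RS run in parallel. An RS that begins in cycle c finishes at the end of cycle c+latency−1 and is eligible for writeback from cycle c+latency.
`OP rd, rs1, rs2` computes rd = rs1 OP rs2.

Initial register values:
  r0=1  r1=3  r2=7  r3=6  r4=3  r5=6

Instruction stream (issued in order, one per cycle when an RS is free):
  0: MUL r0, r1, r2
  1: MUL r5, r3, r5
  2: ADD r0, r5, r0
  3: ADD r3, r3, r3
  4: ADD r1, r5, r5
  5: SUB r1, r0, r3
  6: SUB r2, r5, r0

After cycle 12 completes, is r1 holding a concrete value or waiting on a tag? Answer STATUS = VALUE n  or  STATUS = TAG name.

  c1: issue MUL r0<-Mul1  regs: r0:Mul1,r1:3,r2:7,r3:6,r4:3,r5:6
  c2: issue MUL r5<-Mul2  regs: r0:Mul1,r1:3,r2:7,r3:6,r4:3,r5:Mul2
  c3: issue ADD r0<-Add1  regs: r0:Add1,r1:3,r2:7,r3:6,r4:3,r5:Mul2
  c4: issue ADD r3<-Add2  regs: r0:Add1,r1:3,r2:7,r3:Add2,r4:3,r5:Mul2
  c5: issue ADD r1<-Add3  regs: r0:Add1,r1:Add3,r2:7,r3:Add2,r4:3,r5:Mul2
  c6: CDB Mul1=21; stall  regs: r0:Add1,r1:Add3,r2:7,r3:Add2,r4:3,r5:Mul2
  c7: CDB Add2=12; issue SUB r1<-Add2  regs: r0:Add1,r1:Add2,r2:7,r3:12,r4:3,r5:Mul2
  c8: CDB Mul2=36; stall  regs: r0:Add1,r1:Add2,r2:7,r3:12,r4:3,r5:36
  c9: stall  regs: r0:Add1,r1:Add2,r2:7,r3:12,r4:3,r5:36
  c10: stall  regs: r0:Add1,r1:Add2,r2:7,r3:12,r4:3,r5:36
  c11: CDB Add1=57; issue SUB r2<-Add1  regs: r0:57,r1:Add2,r2:Add1,r3:12,r4:3,r5:36
  c12: CDB Add3=72  regs: r0:57,r1:Add2,r2:Add1,r3:12,r4:3,r5:36

STATUS = TAG Add2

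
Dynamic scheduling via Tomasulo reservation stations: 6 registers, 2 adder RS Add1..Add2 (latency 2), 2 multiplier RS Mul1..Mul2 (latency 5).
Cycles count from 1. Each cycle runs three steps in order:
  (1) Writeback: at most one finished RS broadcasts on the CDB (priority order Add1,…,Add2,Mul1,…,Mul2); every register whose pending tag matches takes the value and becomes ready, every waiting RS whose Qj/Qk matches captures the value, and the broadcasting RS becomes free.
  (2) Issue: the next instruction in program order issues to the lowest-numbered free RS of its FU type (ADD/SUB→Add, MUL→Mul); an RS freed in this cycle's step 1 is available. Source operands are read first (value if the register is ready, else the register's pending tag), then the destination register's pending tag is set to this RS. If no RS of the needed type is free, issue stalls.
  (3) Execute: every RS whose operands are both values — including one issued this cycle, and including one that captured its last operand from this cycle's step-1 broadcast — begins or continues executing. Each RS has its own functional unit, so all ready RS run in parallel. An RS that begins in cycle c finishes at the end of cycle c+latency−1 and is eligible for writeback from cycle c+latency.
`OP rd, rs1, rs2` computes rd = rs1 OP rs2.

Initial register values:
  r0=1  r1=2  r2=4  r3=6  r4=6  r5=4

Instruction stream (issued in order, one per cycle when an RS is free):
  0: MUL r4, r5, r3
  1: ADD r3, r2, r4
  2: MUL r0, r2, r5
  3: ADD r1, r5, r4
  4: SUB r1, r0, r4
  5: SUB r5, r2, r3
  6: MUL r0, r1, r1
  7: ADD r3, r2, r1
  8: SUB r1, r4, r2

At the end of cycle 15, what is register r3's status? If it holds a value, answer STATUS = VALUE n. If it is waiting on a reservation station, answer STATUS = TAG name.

STATUS = VALUE -4

  c1: issue MUL r4<-Mul1  regs: r0:1,r1:2,r2:4,r3:6,r4:Mul1,r5:4
  c2: issue ADD r3<-Add1  regs: r0:1,r1:2,r2:4,r3:Add1,r4:Mul1,r5:4
  c3: issue MUL r0<-Mul2  regs: r0:Mul2,r1:2,r2:4,r3:Add1,r4:Mul1,r5:4
  c4: issue ADD r1<-Add2  regs: r0:Mul2,r1:Add2,r2:4,r3:Add1,r4:Mul1,r5:4
  c5: stall  regs: r0:Mul2,r1:Add2,r2:4,r3:Add1,r4:Mul1,r5:4
  c6: CDB Mul1=24; stall  regs: r0:Mul2,r1:Add2,r2:4,r3:Add1,r4:24,r5:4
  c7: stall  regs: r0:Mul2,r1:Add2,r2:4,r3:Add1,r4:24,r5:4
  c8: CDB Add1=28; issue SUB r1<-Add1  regs: r0:Mul2,r1:Add1,r2:4,r3:28,r4:24,r5:4
  c9: CDB Add2=28; issue SUB r5<-Add2  regs: r0:Mul2,r1:Add1,r2:4,r3:28,r4:24,r5:Add2
  c10: CDB Mul2=16; issue MUL r0<-Mul1  regs: r0:Mul1,r1:Add1,r2:4,r3:28,r4:24,r5:Add2
  c11: CDB Add2=-24; issue ADD r3<-Add2  regs: r0:Mul1,r1:Add1,r2:4,r3:Add2,r4:24,r5:-24
  c12: CDB Add1=-8; issue SUB r1<-Add1  regs: r0:Mul1,r1:Add1,r2:4,r3:Add2,r4:24,r5:-24
  c13: -  regs: r0:Mul1,r1:Add1,r2:4,r3:Add2,r4:24,r5:-24
  c14: CDB Add1=20  regs: r0:Mul1,r1:20,r2:4,r3:Add2,r4:24,r5:-24
  c15: CDB Add2=-4  regs: r0:Mul1,r1:20,r2:4,r3:-4,r4:24,r5:-24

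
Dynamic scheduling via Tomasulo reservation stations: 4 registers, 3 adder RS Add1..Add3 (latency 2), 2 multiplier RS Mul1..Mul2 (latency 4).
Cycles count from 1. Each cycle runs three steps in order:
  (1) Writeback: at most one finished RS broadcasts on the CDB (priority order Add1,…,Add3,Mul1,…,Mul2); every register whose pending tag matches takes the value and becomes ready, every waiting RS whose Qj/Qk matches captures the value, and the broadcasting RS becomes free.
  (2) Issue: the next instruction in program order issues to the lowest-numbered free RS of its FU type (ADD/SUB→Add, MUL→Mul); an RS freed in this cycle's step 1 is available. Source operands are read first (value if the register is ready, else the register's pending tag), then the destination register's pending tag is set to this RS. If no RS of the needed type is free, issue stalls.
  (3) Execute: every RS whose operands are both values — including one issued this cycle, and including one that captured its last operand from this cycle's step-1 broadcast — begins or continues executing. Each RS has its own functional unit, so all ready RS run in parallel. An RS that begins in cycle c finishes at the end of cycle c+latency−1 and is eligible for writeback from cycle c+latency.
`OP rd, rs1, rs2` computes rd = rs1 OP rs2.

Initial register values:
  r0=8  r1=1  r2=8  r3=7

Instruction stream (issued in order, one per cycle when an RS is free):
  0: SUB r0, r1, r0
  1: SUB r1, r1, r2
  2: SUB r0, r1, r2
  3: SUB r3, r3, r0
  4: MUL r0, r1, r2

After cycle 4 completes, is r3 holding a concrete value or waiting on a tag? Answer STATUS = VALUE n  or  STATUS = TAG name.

c1: issue SUB r0<-Add1 | r0:Add1,r1:1,r2:8,r3:7
c2: issue SUB r1<-Add2 | r0:Add1,r1:Add2,r2:8,r3:7
c3: CDB Add1=-7; issue SUB r0<-Add1 | r0:Add1,r1:Add2,r2:8,r3:7
c4: CDB Add2=-7; issue SUB r3<-Add2 | r0:Add1,r1:-7,r2:8,r3:Add2

STATUS = TAG Add2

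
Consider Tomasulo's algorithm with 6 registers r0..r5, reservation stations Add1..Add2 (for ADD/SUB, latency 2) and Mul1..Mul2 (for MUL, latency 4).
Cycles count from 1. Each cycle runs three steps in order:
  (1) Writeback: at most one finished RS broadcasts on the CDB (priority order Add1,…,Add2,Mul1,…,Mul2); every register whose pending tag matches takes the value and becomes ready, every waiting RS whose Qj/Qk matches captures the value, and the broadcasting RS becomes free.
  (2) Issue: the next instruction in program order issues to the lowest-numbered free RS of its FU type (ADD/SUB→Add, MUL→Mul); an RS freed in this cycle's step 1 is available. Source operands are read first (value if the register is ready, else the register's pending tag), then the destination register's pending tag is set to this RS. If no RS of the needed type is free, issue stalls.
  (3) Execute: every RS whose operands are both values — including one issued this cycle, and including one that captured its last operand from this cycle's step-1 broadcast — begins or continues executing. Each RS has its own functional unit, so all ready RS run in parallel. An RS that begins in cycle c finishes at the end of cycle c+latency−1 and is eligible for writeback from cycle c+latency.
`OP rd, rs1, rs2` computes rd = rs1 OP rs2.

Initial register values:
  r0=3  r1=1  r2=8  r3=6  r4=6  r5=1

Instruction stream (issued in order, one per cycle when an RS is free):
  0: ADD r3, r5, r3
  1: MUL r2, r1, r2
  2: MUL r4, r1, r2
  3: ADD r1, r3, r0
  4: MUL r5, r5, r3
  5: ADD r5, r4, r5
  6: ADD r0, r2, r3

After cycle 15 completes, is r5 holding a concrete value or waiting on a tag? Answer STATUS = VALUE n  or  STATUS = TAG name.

c1: issue ADD r3<-Add1 | r0:3,r1:1,r2:8,r3:Add1,r4:6,r5:1
c2: issue MUL r2<-Mul1 | r0:3,r1:1,r2:Mul1,r3:Add1,r4:6,r5:1
c3: CDB Add1=7; issue MUL r4<-Mul2 | r0:3,r1:1,r2:Mul1,r3:7,r4:Mul2,r5:1
c4: issue ADD r1<-Add1 | r0:3,r1:Add1,r2:Mul1,r3:7,r4:Mul2,r5:1
c5: stall | r0:3,r1:Add1,r2:Mul1,r3:7,r4:Mul2,r5:1
c6: CDB Add1=10; stall | r0:3,r1:10,r2:Mul1,r3:7,r4:Mul2,r5:1
c7: CDB Mul1=8; issue MUL r5<-Mul1 | r0:3,r1:10,r2:8,r3:7,r4:Mul2,r5:Mul1
c8: issue ADD r5<-Add1 | r0:3,r1:10,r2:8,r3:7,r4:Mul2,r5:Add1
c9: issue ADD r0<-Add2 | r0:Add2,r1:10,r2:8,r3:7,r4:Mul2,r5:Add1
c10: - | r0:Add2,r1:10,r2:8,r3:7,r4:Mul2,r5:Add1
c11: CDB Add2=15 | r0:15,r1:10,r2:8,r3:7,r4:Mul2,r5:Add1
c12: CDB Mul1=7 | r0:15,r1:10,r2:8,r3:7,r4:Mul2,r5:Add1
c13: CDB Mul2=8 | r0:15,r1:10,r2:8,r3:7,r4:8,r5:Add1
c14: - | r0:15,r1:10,r2:8,r3:7,r4:8,r5:Add1
c15: CDB Add1=15 | r0:15,r1:10,r2:8,r3:7,r4:8,r5:15

STATUS = VALUE 15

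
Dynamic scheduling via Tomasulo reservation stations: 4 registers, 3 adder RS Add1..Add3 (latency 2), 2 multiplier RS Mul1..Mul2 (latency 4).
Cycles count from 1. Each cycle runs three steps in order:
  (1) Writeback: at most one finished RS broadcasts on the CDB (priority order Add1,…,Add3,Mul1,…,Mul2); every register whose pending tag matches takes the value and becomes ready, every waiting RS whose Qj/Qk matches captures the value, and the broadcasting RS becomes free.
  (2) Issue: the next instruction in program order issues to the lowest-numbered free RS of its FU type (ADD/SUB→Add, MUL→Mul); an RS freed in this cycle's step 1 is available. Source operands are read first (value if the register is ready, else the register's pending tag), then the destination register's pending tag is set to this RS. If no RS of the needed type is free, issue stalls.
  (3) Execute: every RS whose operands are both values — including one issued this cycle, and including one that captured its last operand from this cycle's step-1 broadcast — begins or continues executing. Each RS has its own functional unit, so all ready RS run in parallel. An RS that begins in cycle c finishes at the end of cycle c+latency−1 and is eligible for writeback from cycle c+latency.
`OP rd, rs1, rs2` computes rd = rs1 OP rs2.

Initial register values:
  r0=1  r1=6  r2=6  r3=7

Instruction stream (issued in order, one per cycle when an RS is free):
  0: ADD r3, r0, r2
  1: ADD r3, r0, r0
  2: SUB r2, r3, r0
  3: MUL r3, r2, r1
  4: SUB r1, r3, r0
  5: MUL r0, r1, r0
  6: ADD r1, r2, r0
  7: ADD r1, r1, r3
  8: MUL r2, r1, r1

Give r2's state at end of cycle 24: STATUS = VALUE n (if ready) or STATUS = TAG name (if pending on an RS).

STATUS = VALUE 144

c1: issue ADD r3<-Add1 | r0:1,r1:6,r2:6,r3:Add1
c2: issue ADD r3<-Add2 | r0:1,r1:6,r2:6,r3:Add2
c3: CDB Add1=7; issue SUB r2<-Add1 | r0:1,r1:6,r2:Add1,r3:Add2
c4: CDB Add2=2; issue MUL r3<-Mul1 | r0:1,r1:6,r2:Add1,r3:Mul1
c5: issue SUB r1<-Add2 | r0:1,r1:Add2,r2:Add1,r3:Mul1
c6: CDB Add1=1; issue MUL r0<-Mul2 | r0:Mul2,r1:Add2,r2:1,r3:Mul1
c7: issue ADD r1<-Add1 | r0:Mul2,r1:Add1,r2:1,r3:Mul1
c8: issue ADD r1<-Add3 | r0:Mul2,r1:Add3,r2:1,r3:Mul1
c9: stall | r0:Mul2,r1:Add3,r2:1,r3:Mul1
c10: CDB Mul1=6; issue MUL r2<-Mul1 | r0:Mul2,r1:Add3,r2:Mul1,r3:6
c11: - | r0:Mul2,r1:Add3,r2:Mul1,r3:6
c12: CDB Add2=5 | r0:Mul2,r1:Add3,r2:Mul1,r3:6
c13: - | r0:Mul2,r1:Add3,r2:Mul1,r3:6
c14: - | r0:Mul2,r1:Add3,r2:Mul1,r3:6
c15: - | r0:Mul2,r1:Add3,r2:Mul1,r3:6
c16: CDB Mul2=5 | r0:5,r1:Add3,r2:Mul1,r3:6
c17: - | r0:5,r1:Add3,r2:Mul1,r3:6
c18: CDB Add1=6 | r0:5,r1:Add3,r2:Mul1,r3:6
c19: - | r0:5,r1:Add3,r2:Mul1,r3:6
c20: CDB Add3=12 | r0:5,r1:12,r2:Mul1,r3:6
c21: - | r0:5,r1:12,r2:Mul1,r3:6
c22: - | r0:5,r1:12,r2:Mul1,r3:6
c23: - | r0:5,r1:12,r2:Mul1,r3:6
c24: CDB Mul1=144 | r0:5,r1:12,r2:144,r3:6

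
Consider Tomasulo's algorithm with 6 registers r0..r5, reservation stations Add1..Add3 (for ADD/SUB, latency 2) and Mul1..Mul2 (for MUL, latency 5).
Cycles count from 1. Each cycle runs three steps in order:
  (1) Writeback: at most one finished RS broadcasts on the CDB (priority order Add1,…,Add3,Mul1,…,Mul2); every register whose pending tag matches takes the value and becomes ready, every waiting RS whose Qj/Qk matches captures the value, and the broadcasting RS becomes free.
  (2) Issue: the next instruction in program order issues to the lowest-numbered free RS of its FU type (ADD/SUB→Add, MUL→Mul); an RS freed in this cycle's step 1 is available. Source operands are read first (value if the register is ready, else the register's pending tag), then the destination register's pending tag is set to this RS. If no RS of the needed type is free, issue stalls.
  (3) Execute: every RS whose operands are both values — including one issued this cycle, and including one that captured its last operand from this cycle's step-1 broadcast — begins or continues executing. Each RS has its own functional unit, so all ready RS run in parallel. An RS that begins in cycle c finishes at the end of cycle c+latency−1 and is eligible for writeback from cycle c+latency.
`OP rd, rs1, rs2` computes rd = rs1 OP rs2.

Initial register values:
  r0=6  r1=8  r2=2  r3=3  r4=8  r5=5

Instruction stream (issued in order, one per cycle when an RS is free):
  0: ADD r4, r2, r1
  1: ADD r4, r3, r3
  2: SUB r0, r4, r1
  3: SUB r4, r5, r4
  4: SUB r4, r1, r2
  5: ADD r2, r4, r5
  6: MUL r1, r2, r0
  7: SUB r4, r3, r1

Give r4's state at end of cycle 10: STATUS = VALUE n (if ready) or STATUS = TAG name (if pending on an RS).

c1: issue ADD r4<-Add1 | r0:6,r1:8,r2:2,r3:3,r4:Add1,r5:5
c2: issue ADD r4<-Add2 | r0:6,r1:8,r2:2,r3:3,r4:Add2,r5:5
c3: CDB Add1=10; issue SUB r0<-Add1 | r0:Add1,r1:8,r2:2,r3:3,r4:Add2,r5:5
c4: CDB Add2=6; issue SUB r4<-Add2 | r0:Add1,r1:8,r2:2,r3:3,r4:Add2,r5:5
c5: issue SUB r4<-Add3 | r0:Add1,r1:8,r2:2,r3:3,r4:Add3,r5:5
c6: CDB Add1=-2; issue ADD r2<-Add1 | r0:-2,r1:8,r2:Add1,r3:3,r4:Add3,r5:5
c7: CDB Add2=-1; issue MUL r1<-Mul1 | r0:-2,r1:Mul1,r2:Add1,r3:3,r4:Add3,r5:5
c8: CDB Add3=6; issue SUB r4<-Add2 | r0:-2,r1:Mul1,r2:Add1,r3:3,r4:Add2,r5:5
c9: - | r0:-2,r1:Mul1,r2:Add1,r3:3,r4:Add2,r5:5
c10: CDB Add1=11 | r0:-2,r1:Mul1,r2:11,r3:3,r4:Add2,r5:5

STATUS = TAG Add2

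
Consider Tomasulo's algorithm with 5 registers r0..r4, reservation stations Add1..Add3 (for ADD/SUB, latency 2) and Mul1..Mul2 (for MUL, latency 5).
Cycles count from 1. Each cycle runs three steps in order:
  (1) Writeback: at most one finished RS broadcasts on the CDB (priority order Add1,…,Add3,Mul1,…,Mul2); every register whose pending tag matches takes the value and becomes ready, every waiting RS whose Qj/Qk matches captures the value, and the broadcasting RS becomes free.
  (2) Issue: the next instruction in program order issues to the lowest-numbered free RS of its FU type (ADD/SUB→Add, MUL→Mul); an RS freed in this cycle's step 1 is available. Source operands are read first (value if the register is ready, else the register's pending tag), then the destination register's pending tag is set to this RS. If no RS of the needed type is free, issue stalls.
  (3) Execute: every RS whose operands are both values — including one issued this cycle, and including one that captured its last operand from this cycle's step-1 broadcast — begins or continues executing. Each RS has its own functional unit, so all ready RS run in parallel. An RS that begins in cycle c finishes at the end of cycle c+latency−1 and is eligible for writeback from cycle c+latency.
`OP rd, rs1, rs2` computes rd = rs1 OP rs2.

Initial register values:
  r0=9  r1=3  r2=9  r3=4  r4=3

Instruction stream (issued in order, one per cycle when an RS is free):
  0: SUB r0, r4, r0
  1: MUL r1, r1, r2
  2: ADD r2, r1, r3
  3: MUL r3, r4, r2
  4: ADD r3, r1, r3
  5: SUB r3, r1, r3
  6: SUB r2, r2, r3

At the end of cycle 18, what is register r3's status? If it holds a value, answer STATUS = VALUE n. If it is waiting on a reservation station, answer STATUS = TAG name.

c1: issue SUB r0<-Add1 | r0:Add1,r1:3,r2:9,r3:4,r4:3
c2: issue MUL r1<-Mul1 | r0:Add1,r1:Mul1,r2:9,r3:4,r4:3
c3: CDB Add1=-6; issue ADD r2<-Add1 | r0:-6,r1:Mul1,r2:Add1,r3:4,r4:3
c4: issue MUL r3<-Mul2 | r0:-6,r1:Mul1,r2:Add1,r3:Mul2,r4:3
c5: issue ADD r3<-Add2 | r0:-6,r1:Mul1,r2:Add1,r3:Add2,r4:3
c6: issue SUB r3<-Add3 | r0:-6,r1:Mul1,r2:Add1,r3:Add3,r4:3
c7: CDB Mul1=27; stall | r0:-6,r1:27,r2:Add1,r3:Add3,r4:3
c8: stall | r0:-6,r1:27,r2:Add1,r3:Add3,r4:3
c9: CDB Add1=31; issue SUB r2<-Add1 | r0:-6,r1:27,r2:Add1,r3:Add3,r4:3
c10: - | r0:-6,r1:27,r2:Add1,r3:Add3,r4:3
c11: - | r0:-6,r1:27,r2:Add1,r3:Add3,r4:3
c12: - | r0:-6,r1:27,r2:Add1,r3:Add3,r4:3
c13: - | r0:-6,r1:27,r2:Add1,r3:Add3,r4:3
c14: CDB Mul2=93 | r0:-6,r1:27,r2:Add1,r3:Add3,r4:3
c15: - | r0:-6,r1:27,r2:Add1,r3:Add3,r4:3
c16: CDB Add2=120 | r0:-6,r1:27,r2:Add1,r3:Add3,r4:3
c17: - | r0:-6,r1:27,r2:Add1,r3:Add3,r4:3
c18: CDB Add3=-93 | r0:-6,r1:27,r2:Add1,r3:-93,r4:3

STATUS = VALUE -93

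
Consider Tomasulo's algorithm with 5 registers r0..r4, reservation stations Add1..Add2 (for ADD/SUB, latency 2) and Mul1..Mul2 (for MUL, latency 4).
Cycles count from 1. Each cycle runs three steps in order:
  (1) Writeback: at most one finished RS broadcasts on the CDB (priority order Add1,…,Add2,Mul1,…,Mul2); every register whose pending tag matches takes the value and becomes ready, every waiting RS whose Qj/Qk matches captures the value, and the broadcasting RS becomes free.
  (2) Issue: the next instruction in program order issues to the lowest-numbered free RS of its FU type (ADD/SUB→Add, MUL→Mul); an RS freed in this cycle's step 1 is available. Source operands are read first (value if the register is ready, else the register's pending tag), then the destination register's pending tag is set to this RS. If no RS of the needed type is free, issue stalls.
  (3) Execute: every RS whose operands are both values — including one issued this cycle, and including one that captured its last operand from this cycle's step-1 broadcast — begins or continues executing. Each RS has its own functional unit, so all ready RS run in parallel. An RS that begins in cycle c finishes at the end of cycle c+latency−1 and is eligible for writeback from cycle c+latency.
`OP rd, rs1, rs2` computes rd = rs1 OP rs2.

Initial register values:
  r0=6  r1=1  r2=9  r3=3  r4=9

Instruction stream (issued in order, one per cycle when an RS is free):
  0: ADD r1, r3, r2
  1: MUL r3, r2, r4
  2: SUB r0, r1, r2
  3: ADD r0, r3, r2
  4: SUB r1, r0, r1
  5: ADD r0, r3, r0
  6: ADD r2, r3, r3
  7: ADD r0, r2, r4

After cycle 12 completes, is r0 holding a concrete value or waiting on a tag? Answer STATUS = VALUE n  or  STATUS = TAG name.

  c1: issue ADD r1<-Add1  regs: r0:6,r1:Add1,r2:9,r3:3,r4:9
  c2: issue MUL r3<-Mul1  regs: r0:6,r1:Add1,r2:9,r3:Mul1,r4:9
  c3: CDB Add1=12; issue SUB r0<-Add1  regs: r0:Add1,r1:12,r2:9,r3:Mul1,r4:9
  c4: issue ADD r0<-Add2  regs: r0:Add2,r1:12,r2:9,r3:Mul1,r4:9
  c5: CDB Add1=3; issue SUB r1<-Add1  regs: r0:Add2,r1:Add1,r2:9,r3:Mul1,r4:9
  c6: CDB Mul1=81; stall  regs: r0:Add2,r1:Add1,r2:9,r3:81,r4:9
  c7: stall  regs: r0:Add2,r1:Add1,r2:9,r3:81,r4:9
  c8: CDB Add2=90; issue ADD r0<-Add2  regs: r0:Add2,r1:Add1,r2:9,r3:81,r4:9
  c9: stall  regs: r0:Add2,r1:Add1,r2:9,r3:81,r4:9
  c10: CDB Add1=78; issue ADD r2<-Add1  regs: r0:Add2,r1:78,r2:Add1,r3:81,r4:9
  c11: CDB Add2=171; issue ADD r0<-Add2  regs: r0:Add2,r1:78,r2:Add1,r3:81,r4:9
  c12: CDB Add1=162  regs: r0:Add2,r1:78,r2:162,r3:81,r4:9

STATUS = TAG Add2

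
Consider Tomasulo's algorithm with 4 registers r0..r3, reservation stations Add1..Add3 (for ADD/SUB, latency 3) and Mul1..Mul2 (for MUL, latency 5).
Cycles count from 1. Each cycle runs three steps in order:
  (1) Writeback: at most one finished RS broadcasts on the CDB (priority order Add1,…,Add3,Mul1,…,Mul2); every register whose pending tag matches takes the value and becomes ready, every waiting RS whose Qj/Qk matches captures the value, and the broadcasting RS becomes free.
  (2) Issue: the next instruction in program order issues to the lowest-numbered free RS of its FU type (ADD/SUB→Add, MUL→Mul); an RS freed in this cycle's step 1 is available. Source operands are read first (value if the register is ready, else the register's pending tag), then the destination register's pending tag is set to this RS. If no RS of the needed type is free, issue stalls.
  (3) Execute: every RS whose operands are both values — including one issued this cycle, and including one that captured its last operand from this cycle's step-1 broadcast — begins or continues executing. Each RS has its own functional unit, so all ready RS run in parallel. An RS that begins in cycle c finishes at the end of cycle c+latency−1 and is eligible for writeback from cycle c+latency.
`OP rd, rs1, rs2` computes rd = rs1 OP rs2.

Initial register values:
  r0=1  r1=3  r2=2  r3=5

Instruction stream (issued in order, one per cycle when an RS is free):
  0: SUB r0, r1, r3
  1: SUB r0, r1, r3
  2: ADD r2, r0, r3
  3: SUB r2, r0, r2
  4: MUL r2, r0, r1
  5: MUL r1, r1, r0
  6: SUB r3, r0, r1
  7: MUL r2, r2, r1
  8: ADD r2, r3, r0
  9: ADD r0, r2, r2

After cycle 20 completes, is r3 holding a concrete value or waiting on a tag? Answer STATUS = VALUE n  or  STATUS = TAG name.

STATUS = VALUE 4

cycle 1: issue SUB r0<-Add1 // r0:Add1,r1:3,r2:2,r3:5
cycle 2: issue SUB r0<-Add2 // r0:Add2,r1:3,r2:2,r3:5
cycle 3: issue ADD r2<-Add3 // r0:Add2,r1:3,r2:Add3,r3:5
cycle 4: CDB Add1=-2; issue SUB r2<-Add1 // r0:Add2,r1:3,r2:Add1,r3:5
cycle 5: CDB Add2=-2; issue MUL r2<-Mul1 // r0:-2,r1:3,r2:Mul1,r3:5
cycle 6: issue MUL r1<-Mul2 // r0:-2,r1:Mul2,r2:Mul1,r3:5
cycle 7: issue SUB r3<-Add2 // r0:-2,r1:Mul2,r2:Mul1,r3:Add2
cycle 8: CDB Add3=3; stall // r0:-2,r1:Mul2,r2:Mul1,r3:Add2
cycle 9: stall // r0:-2,r1:Mul2,r2:Mul1,r3:Add2
cycle 10: CDB Mul1=-6; issue MUL r2<-Mul1 // r0:-2,r1:Mul2,r2:Mul1,r3:Add2
cycle 11: CDB Add1=-5; issue ADD r2<-Add1 // r0:-2,r1:Mul2,r2:Add1,r3:Add2
cycle 12: CDB Mul2=-6; issue ADD r0<-Add3 // r0:Add3,r1:-6,r2:Add1,r3:Add2
cycle 13: - // r0:Add3,r1:-6,r2:Add1,r3:Add2
cycle 14: - // r0:Add3,r1:-6,r2:Add1,r3:Add2
cycle 15: CDB Add2=4 // r0:Add3,r1:-6,r2:Add1,r3:4
cycle 16: - // r0:Add3,r1:-6,r2:Add1,r3:4
cycle 17: CDB Mul1=36 // r0:Add3,r1:-6,r2:Add1,r3:4
cycle 18: CDB Add1=2 // r0:Add3,r1:-6,r2:2,r3:4
cycle 19: - // r0:Add3,r1:-6,r2:2,r3:4
cycle 20: - // r0:Add3,r1:-6,r2:2,r3:4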